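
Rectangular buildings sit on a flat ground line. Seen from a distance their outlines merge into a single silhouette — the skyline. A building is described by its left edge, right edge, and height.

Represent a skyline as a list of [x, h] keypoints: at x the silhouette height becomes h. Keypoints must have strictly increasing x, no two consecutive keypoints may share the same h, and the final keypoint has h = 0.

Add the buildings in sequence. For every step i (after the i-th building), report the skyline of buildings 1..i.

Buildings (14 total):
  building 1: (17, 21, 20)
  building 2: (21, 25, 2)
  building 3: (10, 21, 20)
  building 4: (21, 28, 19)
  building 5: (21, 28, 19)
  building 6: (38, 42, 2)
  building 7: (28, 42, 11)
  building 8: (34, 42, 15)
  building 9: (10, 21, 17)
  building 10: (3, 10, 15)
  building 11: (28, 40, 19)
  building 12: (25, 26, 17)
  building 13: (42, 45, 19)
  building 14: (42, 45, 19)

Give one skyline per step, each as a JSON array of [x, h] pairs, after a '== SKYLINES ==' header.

== SKYLINES ==
[[17,20],[21,0]]
[[17,20],[21,2],[25,0]]
[[10,20],[21,2],[25,0]]
[[10,20],[21,19],[28,0]]
[[10,20],[21,19],[28,0]]
[[10,20],[21,19],[28,0],[38,2],[42,0]]
[[10,20],[21,19],[28,11],[42,0]]
[[10,20],[21,19],[28,11],[34,15],[42,0]]
[[10,20],[21,19],[28,11],[34,15],[42,0]]
[[3,15],[10,20],[21,19],[28,11],[34,15],[42,0]]
[[3,15],[10,20],[21,19],[40,15],[42,0]]
[[3,15],[10,20],[21,19],[40,15],[42,0]]
[[3,15],[10,20],[21,19],[40,15],[42,19],[45,0]]
[[3,15],[10,20],[21,19],[40,15],[42,19],[45,0]]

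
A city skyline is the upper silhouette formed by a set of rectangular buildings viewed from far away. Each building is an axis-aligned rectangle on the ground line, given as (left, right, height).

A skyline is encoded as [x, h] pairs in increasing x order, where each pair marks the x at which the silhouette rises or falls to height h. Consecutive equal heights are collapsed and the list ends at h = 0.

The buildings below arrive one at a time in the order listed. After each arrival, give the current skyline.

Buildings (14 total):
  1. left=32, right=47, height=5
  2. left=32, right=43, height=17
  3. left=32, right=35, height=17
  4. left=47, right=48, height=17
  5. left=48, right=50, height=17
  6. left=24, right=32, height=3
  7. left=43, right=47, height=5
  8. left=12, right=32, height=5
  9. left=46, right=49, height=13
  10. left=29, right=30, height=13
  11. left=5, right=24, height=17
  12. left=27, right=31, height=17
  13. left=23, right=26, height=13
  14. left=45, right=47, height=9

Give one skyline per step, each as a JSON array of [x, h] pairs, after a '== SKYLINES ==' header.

== SKYLINES ==
[[32,5],[47,0]]
[[32,17],[43,5],[47,0]]
[[32,17],[43,5],[47,0]]
[[32,17],[43,5],[47,17],[48,0]]
[[32,17],[43,5],[47,17],[50,0]]
[[24,3],[32,17],[43,5],[47,17],[50,0]]
[[24,3],[32,17],[43,5],[47,17],[50,0]]
[[12,5],[32,17],[43,5],[47,17],[50,0]]
[[12,5],[32,17],[43,5],[46,13],[47,17],[50,0]]
[[12,5],[29,13],[30,5],[32,17],[43,5],[46,13],[47,17],[50,0]]
[[5,17],[24,5],[29,13],[30,5],[32,17],[43,5],[46,13],[47,17],[50,0]]
[[5,17],[24,5],[27,17],[31,5],[32,17],[43,5],[46,13],[47,17],[50,0]]
[[5,17],[24,13],[26,5],[27,17],[31,5],[32,17],[43,5],[46,13],[47,17],[50,0]]
[[5,17],[24,13],[26,5],[27,17],[31,5],[32,17],[43,5],[45,9],[46,13],[47,17],[50,0]]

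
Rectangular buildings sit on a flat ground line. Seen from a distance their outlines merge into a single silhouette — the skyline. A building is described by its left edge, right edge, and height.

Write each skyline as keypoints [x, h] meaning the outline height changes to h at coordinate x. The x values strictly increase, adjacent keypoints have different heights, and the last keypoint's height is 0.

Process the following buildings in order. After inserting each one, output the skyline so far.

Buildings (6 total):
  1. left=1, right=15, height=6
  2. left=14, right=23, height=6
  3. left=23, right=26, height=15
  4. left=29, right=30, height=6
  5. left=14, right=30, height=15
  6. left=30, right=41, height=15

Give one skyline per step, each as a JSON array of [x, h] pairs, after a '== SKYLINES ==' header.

== SKYLINES ==
[[1,6],[15,0]]
[[1,6],[23,0]]
[[1,6],[23,15],[26,0]]
[[1,6],[23,15],[26,0],[29,6],[30,0]]
[[1,6],[14,15],[30,0]]
[[1,6],[14,15],[41,0]]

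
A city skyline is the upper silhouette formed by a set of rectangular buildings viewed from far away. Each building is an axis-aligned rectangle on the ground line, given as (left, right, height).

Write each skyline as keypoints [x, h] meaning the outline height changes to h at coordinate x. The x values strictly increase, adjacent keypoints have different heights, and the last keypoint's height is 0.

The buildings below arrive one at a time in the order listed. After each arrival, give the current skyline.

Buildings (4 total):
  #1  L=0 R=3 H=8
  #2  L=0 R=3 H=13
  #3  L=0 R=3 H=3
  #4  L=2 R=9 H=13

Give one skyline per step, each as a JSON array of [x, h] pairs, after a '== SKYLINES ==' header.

== SKYLINES ==
[[0,8],[3,0]]
[[0,13],[3,0]]
[[0,13],[3,0]]
[[0,13],[9,0]]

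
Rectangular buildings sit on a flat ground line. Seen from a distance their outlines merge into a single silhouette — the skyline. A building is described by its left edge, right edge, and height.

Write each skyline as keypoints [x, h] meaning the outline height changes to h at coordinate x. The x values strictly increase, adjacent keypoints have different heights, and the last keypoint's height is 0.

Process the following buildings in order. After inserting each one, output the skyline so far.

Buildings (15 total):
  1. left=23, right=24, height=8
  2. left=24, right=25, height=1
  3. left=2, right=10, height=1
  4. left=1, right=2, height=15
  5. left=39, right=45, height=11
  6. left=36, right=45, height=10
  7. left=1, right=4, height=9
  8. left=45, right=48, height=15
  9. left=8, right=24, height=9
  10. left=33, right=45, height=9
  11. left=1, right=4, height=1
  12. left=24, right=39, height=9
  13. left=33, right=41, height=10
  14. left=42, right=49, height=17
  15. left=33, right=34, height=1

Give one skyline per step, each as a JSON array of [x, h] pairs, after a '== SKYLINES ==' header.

== SKYLINES ==
[[23,8],[24,0]]
[[23,8],[24,1],[25,0]]
[[2,1],[10,0],[23,8],[24,1],[25,0]]
[[1,15],[2,1],[10,0],[23,8],[24,1],[25,0]]
[[1,15],[2,1],[10,0],[23,8],[24,1],[25,0],[39,11],[45,0]]
[[1,15],[2,1],[10,0],[23,8],[24,1],[25,0],[36,10],[39,11],[45,0]]
[[1,15],[2,9],[4,1],[10,0],[23,8],[24,1],[25,0],[36,10],[39,11],[45,0]]
[[1,15],[2,9],[4,1],[10,0],[23,8],[24,1],[25,0],[36,10],[39,11],[45,15],[48,0]]
[[1,15],[2,9],[4,1],[8,9],[24,1],[25,0],[36,10],[39,11],[45,15],[48,0]]
[[1,15],[2,9],[4,1],[8,9],[24,1],[25,0],[33,9],[36,10],[39,11],[45,15],[48,0]]
[[1,15],[2,9],[4,1],[8,9],[24,1],[25,0],[33,9],[36,10],[39,11],[45,15],[48,0]]
[[1,15],[2,9],[4,1],[8,9],[36,10],[39,11],[45,15],[48,0]]
[[1,15],[2,9],[4,1],[8,9],[33,10],[39,11],[45,15],[48,0]]
[[1,15],[2,9],[4,1],[8,9],[33,10],[39,11],[42,17],[49,0]]
[[1,15],[2,9],[4,1],[8,9],[33,10],[39,11],[42,17],[49,0]]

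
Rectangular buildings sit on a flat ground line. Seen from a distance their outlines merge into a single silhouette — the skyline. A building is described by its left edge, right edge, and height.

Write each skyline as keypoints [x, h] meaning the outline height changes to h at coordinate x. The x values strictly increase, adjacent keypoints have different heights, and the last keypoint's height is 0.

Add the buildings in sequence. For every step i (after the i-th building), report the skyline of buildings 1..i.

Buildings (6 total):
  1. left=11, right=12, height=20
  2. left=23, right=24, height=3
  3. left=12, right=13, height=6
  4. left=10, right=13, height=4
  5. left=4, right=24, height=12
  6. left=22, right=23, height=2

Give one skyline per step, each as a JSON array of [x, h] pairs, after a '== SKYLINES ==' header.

== SKYLINES ==
[[11,20],[12,0]]
[[11,20],[12,0],[23,3],[24,0]]
[[11,20],[12,6],[13,0],[23,3],[24,0]]
[[10,4],[11,20],[12,6],[13,0],[23,3],[24,0]]
[[4,12],[11,20],[12,12],[24,0]]
[[4,12],[11,20],[12,12],[24,0]]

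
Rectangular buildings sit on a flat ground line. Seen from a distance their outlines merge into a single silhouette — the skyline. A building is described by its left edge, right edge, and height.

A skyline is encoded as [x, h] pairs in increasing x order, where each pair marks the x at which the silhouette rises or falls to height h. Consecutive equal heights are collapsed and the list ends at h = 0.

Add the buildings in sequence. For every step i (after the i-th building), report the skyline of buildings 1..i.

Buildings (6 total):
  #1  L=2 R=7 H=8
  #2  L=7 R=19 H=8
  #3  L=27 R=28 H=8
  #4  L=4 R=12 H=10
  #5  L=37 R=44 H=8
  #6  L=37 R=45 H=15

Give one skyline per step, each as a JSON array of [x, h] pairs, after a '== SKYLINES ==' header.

== SKYLINES ==
[[2,8],[7,0]]
[[2,8],[19,0]]
[[2,8],[19,0],[27,8],[28,0]]
[[2,8],[4,10],[12,8],[19,0],[27,8],[28,0]]
[[2,8],[4,10],[12,8],[19,0],[27,8],[28,0],[37,8],[44,0]]
[[2,8],[4,10],[12,8],[19,0],[27,8],[28,0],[37,15],[45,0]]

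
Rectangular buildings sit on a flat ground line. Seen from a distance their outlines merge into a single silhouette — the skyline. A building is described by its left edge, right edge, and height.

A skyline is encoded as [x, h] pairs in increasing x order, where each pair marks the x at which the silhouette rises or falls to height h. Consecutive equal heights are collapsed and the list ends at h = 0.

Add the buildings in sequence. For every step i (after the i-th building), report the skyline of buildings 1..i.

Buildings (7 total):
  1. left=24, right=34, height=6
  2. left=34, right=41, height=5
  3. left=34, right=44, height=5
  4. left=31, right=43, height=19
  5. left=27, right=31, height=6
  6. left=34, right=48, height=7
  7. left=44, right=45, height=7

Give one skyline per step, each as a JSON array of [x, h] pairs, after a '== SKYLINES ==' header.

== SKYLINES ==
[[24,6],[34,0]]
[[24,6],[34,5],[41,0]]
[[24,6],[34,5],[44,0]]
[[24,6],[31,19],[43,5],[44,0]]
[[24,6],[31,19],[43,5],[44,0]]
[[24,6],[31,19],[43,7],[48,0]]
[[24,6],[31,19],[43,7],[48,0]]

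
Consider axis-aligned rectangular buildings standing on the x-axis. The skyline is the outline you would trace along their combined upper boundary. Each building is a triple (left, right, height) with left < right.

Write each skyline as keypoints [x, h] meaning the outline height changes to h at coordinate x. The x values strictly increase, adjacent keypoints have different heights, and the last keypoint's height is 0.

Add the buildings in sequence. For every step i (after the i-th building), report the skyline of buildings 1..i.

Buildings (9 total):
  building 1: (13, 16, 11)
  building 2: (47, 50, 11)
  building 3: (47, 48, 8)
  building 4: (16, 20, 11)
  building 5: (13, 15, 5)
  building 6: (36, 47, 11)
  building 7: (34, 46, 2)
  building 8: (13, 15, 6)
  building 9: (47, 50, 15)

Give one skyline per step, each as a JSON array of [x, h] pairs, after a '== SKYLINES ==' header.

== SKYLINES ==
[[13,11],[16,0]]
[[13,11],[16,0],[47,11],[50,0]]
[[13,11],[16,0],[47,11],[50,0]]
[[13,11],[20,0],[47,11],[50,0]]
[[13,11],[20,0],[47,11],[50,0]]
[[13,11],[20,0],[36,11],[50,0]]
[[13,11],[20,0],[34,2],[36,11],[50,0]]
[[13,11],[20,0],[34,2],[36,11],[50,0]]
[[13,11],[20,0],[34,2],[36,11],[47,15],[50,0]]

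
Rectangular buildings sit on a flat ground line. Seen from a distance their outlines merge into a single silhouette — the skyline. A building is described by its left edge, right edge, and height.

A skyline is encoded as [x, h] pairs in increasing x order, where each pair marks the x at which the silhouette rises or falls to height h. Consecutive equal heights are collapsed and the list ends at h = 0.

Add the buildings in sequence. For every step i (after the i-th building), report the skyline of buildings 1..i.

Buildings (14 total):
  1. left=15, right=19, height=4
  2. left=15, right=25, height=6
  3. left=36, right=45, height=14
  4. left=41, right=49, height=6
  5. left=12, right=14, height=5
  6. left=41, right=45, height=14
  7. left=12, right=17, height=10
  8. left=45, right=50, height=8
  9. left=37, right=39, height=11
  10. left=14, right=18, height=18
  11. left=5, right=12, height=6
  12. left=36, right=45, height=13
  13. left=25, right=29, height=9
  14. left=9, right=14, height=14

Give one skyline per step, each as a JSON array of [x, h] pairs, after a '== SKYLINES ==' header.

== SKYLINES ==
[[15,4],[19,0]]
[[15,6],[25,0]]
[[15,6],[25,0],[36,14],[45,0]]
[[15,6],[25,0],[36,14],[45,6],[49,0]]
[[12,5],[14,0],[15,6],[25,0],[36,14],[45,6],[49,0]]
[[12,5],[14,0],[15,6],[25,0],[36,14],[45,6],[49,0]]
[[12,10],[17,6],[25,0],[36,14],[45,6],[49,0]]
[[12,10],[17,6],[25,0],[36,14],[45,8],[50,0]]
[[12,10],[17,6],[25,0],[36,14],[45,8],[50,0]]
[[12,10],[14,18],[18,6],[25,0],[36,14],[45,8],[50,0]]
[[5,6],[12,10],[14,18],[18,6],[25,0],[36,14],[45,8],[50,0]]
[[5,6],[12,10],[14,18],[18,6],[25,0],[36,14],[45,8],[50,0]]
[[5,6],[12,10],[14,18],[18,6],[25,9],[29,0],[36,14],[45,8],[50,0]]
[[5,6],[9,14],[14,18],[18,6],[25,9],[29,0],[36,14],[45,8],[50,0]]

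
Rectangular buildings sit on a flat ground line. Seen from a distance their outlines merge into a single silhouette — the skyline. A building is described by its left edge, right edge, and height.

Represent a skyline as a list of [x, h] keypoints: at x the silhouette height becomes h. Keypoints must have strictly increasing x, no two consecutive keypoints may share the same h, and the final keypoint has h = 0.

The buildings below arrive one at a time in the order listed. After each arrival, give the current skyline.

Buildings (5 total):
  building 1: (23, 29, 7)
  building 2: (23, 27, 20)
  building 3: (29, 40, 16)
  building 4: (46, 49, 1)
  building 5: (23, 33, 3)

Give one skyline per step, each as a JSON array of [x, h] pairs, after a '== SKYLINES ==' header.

== SKYLINES ==
[[23,7],[29,0]]
[[23,20],[27,7],[29,0]]
[[23,20],[27,7],[29,16],[40,0]]
[[23,20],[27,7],[29,16],[40,0],[46,1],[49,0]]
[[23,20],[27,7],[29,16],[40,0],[46,1],[49,0]]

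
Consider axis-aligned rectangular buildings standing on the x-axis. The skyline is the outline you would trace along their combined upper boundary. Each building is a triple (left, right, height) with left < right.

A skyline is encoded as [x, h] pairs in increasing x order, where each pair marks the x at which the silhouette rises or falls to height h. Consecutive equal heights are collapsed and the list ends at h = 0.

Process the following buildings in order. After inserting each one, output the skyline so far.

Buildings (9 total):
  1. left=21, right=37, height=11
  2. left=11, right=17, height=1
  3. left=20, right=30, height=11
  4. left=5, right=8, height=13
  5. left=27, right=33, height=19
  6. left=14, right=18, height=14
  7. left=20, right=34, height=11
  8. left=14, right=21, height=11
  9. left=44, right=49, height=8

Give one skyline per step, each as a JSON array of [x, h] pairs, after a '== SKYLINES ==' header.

== SKYLINES ==
[[21,11],[37,0]]
[[11,1],[17,0],[21,11],[37,0]]
[[11,1],[17,0],[20,11],[37,0]]
[[5,13],[8,0],[11,1],[17,0],[20,11],[37,0]]
[[5,13],[8,0],[11,1],[17,0],[20,11],[27,19],[33,11],[37,0]]
[[5,13],[8,0],[11,1],[14,14],[18,0],[20,11],[27,19],[33,11],[37,0]]
[[5,13],[8,0],[11,1],[14,14],[18,0],[20,11],[27,19],[33,11],[37,0]]
[[5,13],[8,0],[11,1],[14,14],[18,11],[27,19],[33,11],[37,0]]
[[5,13],[8,0],[11,1],[14,14],[18,11],[27,19],[33,11],[37,0],[44,8],[49,0]]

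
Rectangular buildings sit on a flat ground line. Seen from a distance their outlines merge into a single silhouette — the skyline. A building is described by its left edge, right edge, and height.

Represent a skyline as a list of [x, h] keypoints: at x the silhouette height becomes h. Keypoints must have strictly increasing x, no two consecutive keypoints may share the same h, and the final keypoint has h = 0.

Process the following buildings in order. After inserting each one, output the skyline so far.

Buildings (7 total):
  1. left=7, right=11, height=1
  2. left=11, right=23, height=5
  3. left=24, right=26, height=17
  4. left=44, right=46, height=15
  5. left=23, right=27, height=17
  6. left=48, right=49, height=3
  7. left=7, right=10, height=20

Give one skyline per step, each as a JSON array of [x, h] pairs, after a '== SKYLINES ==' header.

== SKYLINES ==
[[7,1],[11,0]]
[[7,1],[11,5],[23,0]]
[[7,1],[11,5],[23,0],[24,17],[26,0]]
[[7,1],[11,5],[23,0],[24,17],[26,0],[44,15],[46,0]]
[[7,1],[11,5],[23,17],[27,0],[44,15],[46,0]]
[[7,1],[11,5],[23,17],[27,0],[44,15],[46,0],[48,3],[49,0]]
[[7,20],[10,1],[11,5],[23,17],[27,0],[44,15],[46,0],[48,3],[49,0]]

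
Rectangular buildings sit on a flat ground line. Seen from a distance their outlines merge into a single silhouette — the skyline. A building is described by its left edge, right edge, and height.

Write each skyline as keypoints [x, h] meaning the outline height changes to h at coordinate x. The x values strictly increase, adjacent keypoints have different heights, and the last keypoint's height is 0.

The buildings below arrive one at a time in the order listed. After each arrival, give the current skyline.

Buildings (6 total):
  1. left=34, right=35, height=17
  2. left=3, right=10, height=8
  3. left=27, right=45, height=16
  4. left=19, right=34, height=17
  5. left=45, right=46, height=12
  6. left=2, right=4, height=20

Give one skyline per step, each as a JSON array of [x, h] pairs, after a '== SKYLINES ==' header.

== SKYLINES ==
[[34,17],[35,0]]
[[3,8],[10,0],[34,17],[35,0]]
[[3,8],[10,0],[27,16],[34,17],[35,16],[45,0]]
[[3,8],[10,0],[19,17],[35,16],[45,0]]
[[3,8],[10,0],[19,17],[35,16],[45,12],[46,0]]
[[2,20],[4,8],[10,0],[19,17],[35,16],[45,12],[46,0]]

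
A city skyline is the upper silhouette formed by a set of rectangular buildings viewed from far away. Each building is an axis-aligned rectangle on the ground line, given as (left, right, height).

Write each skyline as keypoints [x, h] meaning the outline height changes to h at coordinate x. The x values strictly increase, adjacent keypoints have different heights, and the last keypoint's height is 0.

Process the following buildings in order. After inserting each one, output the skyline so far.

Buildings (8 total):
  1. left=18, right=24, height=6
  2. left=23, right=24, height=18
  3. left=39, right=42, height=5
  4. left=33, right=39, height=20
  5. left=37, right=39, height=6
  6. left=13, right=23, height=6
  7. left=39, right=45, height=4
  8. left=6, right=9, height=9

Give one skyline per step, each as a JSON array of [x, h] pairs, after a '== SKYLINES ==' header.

== SKYLINES ==
[[18,6],[24,0]]
[[18,6],[23,18],[24,0]]
[[18,6],[23,18],[24,0],[39,5],[42,0]]
[[18,6],[23,18],[24,0],[33,20],[39,5],[42,0]]
[[18,6],[23,18],[24,0],[33,20],[39,5],[42,0]]
[[13,6],[23,18],[24,0],[33,20],[39,5],[42,0]]
[[13,6],[23,18],[24,0],[33,20],[39,5],[42,4],[45,0]]
[[6,9],[9,0],[13,6],[23,18],[24,0],[33,20],[39,5],[42,4],[45,0]]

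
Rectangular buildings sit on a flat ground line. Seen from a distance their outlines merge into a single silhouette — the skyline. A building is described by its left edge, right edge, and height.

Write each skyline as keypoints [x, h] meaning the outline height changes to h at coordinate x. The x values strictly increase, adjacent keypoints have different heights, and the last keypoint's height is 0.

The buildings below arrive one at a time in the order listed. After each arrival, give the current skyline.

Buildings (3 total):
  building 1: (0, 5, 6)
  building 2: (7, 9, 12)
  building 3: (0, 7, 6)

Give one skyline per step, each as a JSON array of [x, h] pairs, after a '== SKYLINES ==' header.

== SKYLINES ==
[[0,6],[5,0]]
[[0,6],[5,0],[7,12],[9,0]]
[[0,6],[7,12],[9,0]]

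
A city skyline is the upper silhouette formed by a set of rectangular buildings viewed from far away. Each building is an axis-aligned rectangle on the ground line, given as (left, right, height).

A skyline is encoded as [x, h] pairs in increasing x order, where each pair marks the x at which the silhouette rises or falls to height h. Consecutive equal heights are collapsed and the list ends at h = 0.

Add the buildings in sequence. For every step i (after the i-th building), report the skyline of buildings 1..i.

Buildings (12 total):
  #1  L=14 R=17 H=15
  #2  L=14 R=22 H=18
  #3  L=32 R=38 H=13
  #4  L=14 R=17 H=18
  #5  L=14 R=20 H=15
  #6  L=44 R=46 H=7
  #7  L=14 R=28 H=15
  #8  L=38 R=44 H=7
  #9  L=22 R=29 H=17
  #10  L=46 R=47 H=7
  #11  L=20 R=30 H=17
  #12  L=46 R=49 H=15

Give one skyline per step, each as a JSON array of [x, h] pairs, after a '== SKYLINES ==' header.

== SKYLINES ==
[[14,15],[17,0]]
[[14,18],[22,0]]
[[14,18],[22,0],[32,13],[38,0]]
[[14,18],[22,0],[32,13],[38,0]]
[[14,18],[22,0],[32,13],[38,0]]
[[14,18],[22,0],[32,13],[38,0],[44,7],[46,0]]
[[14,18],[22,15],[28,0],[32,13],[38,0],[44,7],[46,0]]
[[14,18],[22,15],[28,0],[32,13],[38,7],[46,0]]
[[14,18],[22,17],[29,0],[32,13],[38,7],[46,0]]
[[14,18],[22,17],[29,0],[32,13],[38,7],[47,0]]
[[14,18],[22,17],[30,0],[32,13],[38,7],[47,0]]
[[14,18],[22,17],[30,0],[32,13],[38,7],[46,15],[49,0]]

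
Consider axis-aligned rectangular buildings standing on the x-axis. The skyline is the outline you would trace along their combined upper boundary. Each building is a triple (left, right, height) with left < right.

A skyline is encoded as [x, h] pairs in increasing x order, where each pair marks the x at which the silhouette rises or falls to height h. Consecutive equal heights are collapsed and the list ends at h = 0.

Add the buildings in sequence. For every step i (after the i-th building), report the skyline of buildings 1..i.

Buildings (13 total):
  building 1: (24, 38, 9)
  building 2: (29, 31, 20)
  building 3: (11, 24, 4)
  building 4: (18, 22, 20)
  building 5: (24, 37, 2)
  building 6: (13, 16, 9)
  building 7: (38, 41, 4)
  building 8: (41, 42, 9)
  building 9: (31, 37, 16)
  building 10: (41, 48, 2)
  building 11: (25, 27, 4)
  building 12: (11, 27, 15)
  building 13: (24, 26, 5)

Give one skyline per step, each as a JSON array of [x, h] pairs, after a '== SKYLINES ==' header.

== SKYLINES ==
[[24,9],[38,0]]
[[24,9],[29,20],[31,9],[38,0]]
[[11,4],[24,9],[29,20],[31,9],[38,0]]
[[11,4],[18,20],[22,4],[24,9],[29,20],[31,9],[38,0]]
[[11,4],[18,20],[22,4],[24,9],[29,20],[31,9],[38,0]]
[[11,4],[13,9],[16,4],[18,20],[22,4],[24,9],[29,20],[31,9],[38,0]]
[[11,4],[13,9],[16,4],[18,20],[22,4],[24,9],[29,20],[31,9],[38,4],[41,0]]
[[11,4],[13,9],[16,4],[18,20],[22,4],[24,9],[29,20],[31,9],[38,4],[41,9],[42,0]]
[[11,4],[13,9],[16,4],[18,20],[22,4],[24,9],[29,20],[31,16],[37,9],[38,4],[41,9],[42,0]]
[[11,4],[13,9],[16,4],[18,20],[22,4],[24,9],[29,20],[31,16],[37,9],[38,4],[41,9],[42,2],[48,0]]
[[11,4],[13,9],[16,4],[18,20],[22,4],[24,9],[29,20],[31,16],[37,9],[38,4],[41,9],[42,2],[48,0]]
[[11,15],[18,20],[22,15],[27,9],[29,20],[31,16],[37,9],[38,4],[41,9],[42,2],[48,0]]
[[11,15],[18,20],[22,15],[27,9],[29,20],[31,16],[37,9],[38,4],[41,9],[42,2],[48,0]]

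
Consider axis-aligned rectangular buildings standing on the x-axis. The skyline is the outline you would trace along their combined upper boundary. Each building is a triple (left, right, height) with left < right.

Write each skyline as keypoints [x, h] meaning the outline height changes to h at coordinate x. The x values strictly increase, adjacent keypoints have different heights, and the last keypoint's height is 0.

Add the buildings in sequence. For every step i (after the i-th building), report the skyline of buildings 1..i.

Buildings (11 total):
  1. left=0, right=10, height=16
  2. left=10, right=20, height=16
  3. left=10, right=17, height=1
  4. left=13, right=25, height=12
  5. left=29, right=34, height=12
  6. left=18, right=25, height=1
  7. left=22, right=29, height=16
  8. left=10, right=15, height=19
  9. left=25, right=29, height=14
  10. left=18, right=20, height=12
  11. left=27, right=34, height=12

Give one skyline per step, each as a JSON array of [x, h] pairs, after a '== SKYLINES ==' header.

== SKYLINES ==
[[0,16],[10,0]]
[[0,16],[20,0]]
[[0,16],[20,0]]
[[0,16],[20,12],[25,0]]
[[0,16],[20,12],[25,0],[29,12],[34,0]]
[[0,16],[20,12],[25,0],[29,12],[34,0]]
[[0,16],[20,12],[22,16],[29,12],[34,0]]
[[0,16],[10,19],[15,16],[20,12],[22,16],[29,12],[34,0]]
[[0,16],[10,19],[15,16],[20,12],[22,16],[29,12],[34,0]]
[[0,16],[10,19],[15,16],[20,12],[22,16],[29,12],[34,0]]
[[0,16],[10,19],[15,16],[20,12],[22,16],[29,12],[34,0]]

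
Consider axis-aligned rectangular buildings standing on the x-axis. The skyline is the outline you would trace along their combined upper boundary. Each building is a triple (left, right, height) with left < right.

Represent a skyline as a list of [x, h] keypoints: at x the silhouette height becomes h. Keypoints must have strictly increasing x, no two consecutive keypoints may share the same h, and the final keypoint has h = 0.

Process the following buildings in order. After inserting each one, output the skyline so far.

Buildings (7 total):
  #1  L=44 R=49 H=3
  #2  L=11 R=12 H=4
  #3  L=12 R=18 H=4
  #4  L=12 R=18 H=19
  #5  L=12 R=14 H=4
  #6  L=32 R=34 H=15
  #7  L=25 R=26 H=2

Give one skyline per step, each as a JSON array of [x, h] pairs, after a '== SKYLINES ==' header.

== SKYLINES ==
[[44,3],[49,0]]
[[11,4],[12,0],[44,3],[49,0]]
[[11,4],[18,0],[44,3],[49,0]]
[[11,4],[12,19],[18,0],[44,3],[49,0]]
[[11,4],[12,19],[18,0],[44,3],[49,0]]
[[11,4],[12,19],[18,0],[32,15],[34,0],[44,3],[49,0]]
[[11,4],[12,19],[18,0],[25,2],[26,0],[32,15],[34,0],[44,3],[49,0]]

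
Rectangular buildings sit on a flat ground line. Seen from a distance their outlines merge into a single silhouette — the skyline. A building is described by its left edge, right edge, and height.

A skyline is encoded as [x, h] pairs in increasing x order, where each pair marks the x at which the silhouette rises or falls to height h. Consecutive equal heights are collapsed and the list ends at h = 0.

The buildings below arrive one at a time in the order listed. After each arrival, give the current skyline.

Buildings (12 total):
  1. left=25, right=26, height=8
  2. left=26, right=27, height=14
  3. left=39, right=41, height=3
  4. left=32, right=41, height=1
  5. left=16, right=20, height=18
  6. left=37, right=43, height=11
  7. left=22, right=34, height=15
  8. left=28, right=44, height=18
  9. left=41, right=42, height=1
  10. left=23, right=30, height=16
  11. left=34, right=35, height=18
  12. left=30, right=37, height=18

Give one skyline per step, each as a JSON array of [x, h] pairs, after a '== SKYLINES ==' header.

== SKYLINES ==
[[25,8],[26,0]]
[[25,8],[26,14],[27,0]]
[[25,8],[26,14],[27,0],[39,3],[41,0]]
[[25,8],[26,14],[27,0],[32,1],[39,3],[41,0]]
[[16,18],[20,0],[25,8],[26,14],[27,0],[32,1],[39,3],[41,0]]
[[16,18],[20,0],[25,8],[26,14],[27,0],[32,1],[37,11],[43,0]]
[[16,18],[20,0],[22,15],[34,1],[37,11],[43,0]]
[[16,18],[20,0],[22,15],[28,18],[44,0]]
[[16,18],[20,0],[22,15],[28,18],[44,0]]
[[16,18],[20,0],[22,15],[23,16],[28,18],[44,0]]
[[16,18],[20,0],[22,15],[23,16],[28,18],[44,0]]
[[16,18],[20,0],[22,15],[23,16],[28,18],[44,0]]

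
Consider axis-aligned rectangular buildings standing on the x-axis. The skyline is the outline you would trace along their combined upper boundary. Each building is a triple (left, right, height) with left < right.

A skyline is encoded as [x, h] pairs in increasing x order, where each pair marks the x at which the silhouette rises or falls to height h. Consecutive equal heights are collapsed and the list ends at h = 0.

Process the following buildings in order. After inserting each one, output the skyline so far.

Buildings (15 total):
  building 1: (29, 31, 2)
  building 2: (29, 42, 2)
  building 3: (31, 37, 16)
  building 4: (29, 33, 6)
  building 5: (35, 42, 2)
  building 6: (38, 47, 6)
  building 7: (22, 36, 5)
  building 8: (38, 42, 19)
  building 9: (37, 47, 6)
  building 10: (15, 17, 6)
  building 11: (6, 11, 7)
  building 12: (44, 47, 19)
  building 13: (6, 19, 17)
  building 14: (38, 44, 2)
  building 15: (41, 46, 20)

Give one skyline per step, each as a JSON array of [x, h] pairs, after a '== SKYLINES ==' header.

== SKYLINES ==
[[29,2],[31,0]]
[[29,2],[42,0]]
[[29,2],[31,16],[37,2],[42,0]]
[[29,6],[31,16],[37,2],[42,0]]
[[29,6],[31,16],[37,2],[42,0]]
[[29,6],[31,16],[37,2],[38,6],[47,0]]
[[22,5],[29,6],[31,16],[37,2],[38,6],[47,0]]
[[22,5],[29,6],[31,16],[37,2],[38,19],[42,6],[47,0]]
[[22,5],[29,6],[31,16],[37,6],[38,19],[42,6],[47,0]]
[[15,6],[17,0],[22,5],[29,6],[31,16],[37,6],[38,19],[42,6],[47,0]]
[[6,7],[11,0],[15,6],[17,0],[22,5],[29,6],[31,16],[37,6],[38,19],[42,6],[47,0]]
[[6,7],[11,0],[15,6],[17,0],[22,5],[29,6],[31,16],[37,6],[38,19],[42,6],[44,19],[47,0]]
[[6,17],[19,0],[22,5],[29,6],[31,16],[37,6],[38,19],[42,6],[44,19],[47,0]]
[[6,17],[19,0],[22,5],[29,6],[31,16],[37,6],[38,19],[42,6],[44,19],[47,0]]
[[6,17],[19,0],[22,5],[29,6],[31,16],[37,6],[38,19],[41,20],[46,19],[47,0]]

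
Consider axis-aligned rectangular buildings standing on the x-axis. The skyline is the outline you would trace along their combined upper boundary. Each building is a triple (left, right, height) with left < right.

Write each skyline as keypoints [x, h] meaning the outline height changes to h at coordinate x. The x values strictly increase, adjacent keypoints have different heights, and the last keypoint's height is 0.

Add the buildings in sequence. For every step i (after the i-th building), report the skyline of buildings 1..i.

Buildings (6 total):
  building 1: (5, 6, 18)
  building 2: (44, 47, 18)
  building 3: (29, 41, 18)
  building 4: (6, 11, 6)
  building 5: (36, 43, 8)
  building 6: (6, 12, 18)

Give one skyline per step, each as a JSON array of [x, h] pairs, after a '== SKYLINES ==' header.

== SKYLINES ==
[[5,18],[6,0]]
[[5,18],[6,0],[44,18],[47,0]]
[[5,18],[6,0],[29,18],[41,0],[44,18],[47,0]]
[[5,18],[6,6],[11,0],[29,18],[41,0],[44,18],[47,0]]
[[5,18],[6,6],[11,0],[29,18],[41,8],[43,0],[44,18],[47,0]]
[[5,18],[12,0],[29,18],[41,8],[43,0],[44,18],[47,0]]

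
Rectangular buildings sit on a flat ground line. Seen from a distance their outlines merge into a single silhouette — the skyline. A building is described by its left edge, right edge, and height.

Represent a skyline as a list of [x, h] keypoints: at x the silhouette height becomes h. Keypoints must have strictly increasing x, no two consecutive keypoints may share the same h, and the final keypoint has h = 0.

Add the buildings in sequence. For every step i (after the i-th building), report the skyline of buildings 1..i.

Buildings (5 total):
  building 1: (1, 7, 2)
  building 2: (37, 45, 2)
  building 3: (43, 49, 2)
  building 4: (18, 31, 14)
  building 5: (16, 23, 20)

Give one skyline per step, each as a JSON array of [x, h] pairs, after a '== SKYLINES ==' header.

== SKYLINES ==
[[1,2],[7,0]]
[[1,2],[7,0],[37,2],[45,0]]
[[1,2],[7,0],[37,2],[49,0]]
[[1,2],[7,0],[18,14],[31,0],[37,2],[49,0]]
[[1,2],[7,0],[16,20],[23,14],[31,0],[37,2],[49,0]]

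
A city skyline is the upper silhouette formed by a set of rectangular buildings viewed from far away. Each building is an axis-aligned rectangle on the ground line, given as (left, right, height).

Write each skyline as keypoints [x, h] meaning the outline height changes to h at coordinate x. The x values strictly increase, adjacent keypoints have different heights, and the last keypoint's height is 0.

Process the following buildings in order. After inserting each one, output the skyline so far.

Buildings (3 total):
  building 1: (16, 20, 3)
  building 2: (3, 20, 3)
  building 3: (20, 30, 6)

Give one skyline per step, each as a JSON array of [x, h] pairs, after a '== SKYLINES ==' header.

== SKYLINES ==
[[16,3],[20,0]]
[[3,3],[20,0]]
[[3,3],[20,6],[30,0]]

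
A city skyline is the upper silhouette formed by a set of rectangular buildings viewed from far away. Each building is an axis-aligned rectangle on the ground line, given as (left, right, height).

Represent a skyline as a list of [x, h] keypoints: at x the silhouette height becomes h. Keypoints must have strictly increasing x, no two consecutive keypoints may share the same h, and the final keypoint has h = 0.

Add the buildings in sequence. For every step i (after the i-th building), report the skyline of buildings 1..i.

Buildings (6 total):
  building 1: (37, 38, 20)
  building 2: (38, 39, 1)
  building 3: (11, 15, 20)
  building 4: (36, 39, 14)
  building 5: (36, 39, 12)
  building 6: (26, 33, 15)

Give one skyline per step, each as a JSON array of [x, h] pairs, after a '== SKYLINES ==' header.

== SKYLINES ==
[[37,20],[38,0]]
[[37,20],[38,1],[39,0]]
[[11,20],[15,0],[37,20],[38,1],[39,0]]
[[11,20],[15,0],[36,14],[37,20],[38,14],[39,0]]
[[11,20],[15,0],[36,14],[37,20],[38,14],[39,0]]
[[11,20],[15,0],[26,15],[33,0],[36,14],[37,20],[38,14],[39,0]]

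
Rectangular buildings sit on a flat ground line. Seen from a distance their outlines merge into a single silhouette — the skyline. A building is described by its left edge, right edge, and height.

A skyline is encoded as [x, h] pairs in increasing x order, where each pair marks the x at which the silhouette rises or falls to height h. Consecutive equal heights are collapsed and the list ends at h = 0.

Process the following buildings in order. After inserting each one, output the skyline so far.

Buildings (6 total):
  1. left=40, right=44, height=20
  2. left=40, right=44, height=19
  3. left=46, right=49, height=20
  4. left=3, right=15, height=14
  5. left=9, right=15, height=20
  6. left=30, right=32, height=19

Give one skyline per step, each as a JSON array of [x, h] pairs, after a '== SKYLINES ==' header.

== SKYLINES ==
[[40,20],[44,0]]
[[40,20],[44,0]]
[[40,20],[44,0],[46,20],[49,0]]
[[3,14],[15,0],[40,20],[44,0],[46,20],[49,0]]
[[3,14],[9,20],[15,0],[40,20],[44,0],[46,20],[49,0]]
[[3,14],[9,20],[15,0],[30,19],[32,0],[40,20],[44,0],[46,20],[49,0]]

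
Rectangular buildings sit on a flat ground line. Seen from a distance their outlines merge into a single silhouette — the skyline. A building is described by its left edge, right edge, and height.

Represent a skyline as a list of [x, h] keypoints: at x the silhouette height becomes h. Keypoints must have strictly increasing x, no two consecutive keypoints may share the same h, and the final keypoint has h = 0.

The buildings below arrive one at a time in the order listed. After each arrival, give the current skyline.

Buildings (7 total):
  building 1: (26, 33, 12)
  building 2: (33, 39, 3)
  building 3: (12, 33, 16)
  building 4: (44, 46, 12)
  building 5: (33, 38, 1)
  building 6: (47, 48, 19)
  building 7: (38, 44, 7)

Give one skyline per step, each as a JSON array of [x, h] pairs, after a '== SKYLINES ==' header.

== SKYLINES ==
[[26,12],[33,0]]
[[26,12],[33,3],[39,0]]
[[12,16],[33,3],[39,0]]
[[12,16],[33,3],[39,0],[44,12],[46,0]]
[[12,16],[33,3],[39,0],[44,12],[46,0]]
[[12,16],[33,3],[39,0],[44,12],[46,0],[47,19],[48,0]]
[[12,16],[33,3],[38,7],[44,12],[46,0],[47,19],[48,0]]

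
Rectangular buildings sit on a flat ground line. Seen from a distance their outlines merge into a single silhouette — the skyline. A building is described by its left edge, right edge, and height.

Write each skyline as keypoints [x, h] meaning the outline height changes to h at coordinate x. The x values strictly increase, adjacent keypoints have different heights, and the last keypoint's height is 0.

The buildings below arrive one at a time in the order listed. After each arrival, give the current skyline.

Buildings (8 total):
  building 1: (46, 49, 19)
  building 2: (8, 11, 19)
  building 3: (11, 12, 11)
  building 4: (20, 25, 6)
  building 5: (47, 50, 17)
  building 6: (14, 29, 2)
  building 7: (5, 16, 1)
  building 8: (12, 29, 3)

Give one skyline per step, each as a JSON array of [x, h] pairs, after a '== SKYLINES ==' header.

== SKYLINES ==
[[46,19],[49,0]]
[[8,19],[11,0],[46,19],[49,0]]
[[8,19],[11,11],[12,0],[46,19],[49,0]]
[[8,19],[11,11],[12,0],[20,6],[25,0],[46,19],[49,0]]
[[8,19],[11,11],[12,0],[20,6],[25,0],[46,19],[49,17],[50,0]]
[[8,19],[11,11],[12,0],[14,2],[20,6],[25,2],[29,0],[46,19],[49,17],[50,0]]
[[5,1],[8,19],[11,11],[12,1],[14,2],[20,6],[25,2],[29,0],[46,19],[49,17],[50,0]]
[[5,1],[8,19],[11,11],[12,3],[20,6],[25,3],[29,0],[46,19],[49,17],[50,0]]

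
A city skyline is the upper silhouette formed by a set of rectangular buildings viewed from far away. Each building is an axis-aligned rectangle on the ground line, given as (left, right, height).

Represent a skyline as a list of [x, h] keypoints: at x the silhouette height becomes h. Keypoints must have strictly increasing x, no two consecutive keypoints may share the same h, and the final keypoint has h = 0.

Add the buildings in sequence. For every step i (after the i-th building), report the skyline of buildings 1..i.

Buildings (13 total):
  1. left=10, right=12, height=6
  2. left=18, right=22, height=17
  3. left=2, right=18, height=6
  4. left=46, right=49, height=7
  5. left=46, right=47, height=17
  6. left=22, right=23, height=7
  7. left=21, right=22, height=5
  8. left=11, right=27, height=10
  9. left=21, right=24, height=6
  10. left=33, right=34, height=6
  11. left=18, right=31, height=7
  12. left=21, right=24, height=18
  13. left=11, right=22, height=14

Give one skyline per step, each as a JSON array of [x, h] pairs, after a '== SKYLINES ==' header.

== SKYLINES ==
[[10,6],[12,0]]
[[10,6],[12,0],[18,17],[22,0]]
[[2,6],[18,17],[22,0]]
[[2,6],[18,17],[22,0],[46,7],[49,0]]
[[2,6],[18,17],[22,0],[46,17],[47,7],[49,0]]
[[2,6],[18,17],[22,7],[23,0],[46,17],[47,7],[49,0]]
[[2,6],[18,17],[22,7],[23,0],[46,17],[47,7],[49,0]]
[[2,6],[11,10],[18,17],[22,10],[27,0],[46,17],[47,7],[49,0]]
[[2,6],[11,10],[18,17],[22,10],[27,0],[46,17],[47,7],[49,0]]
[[2,6],[11,10],[18,17],[22,10],[27,0],[33,6],[34,0],[46,17],[47,7],[49,0]]
[[2,6],[11,10],[18,17],[22,10],[27,7],[31,0],[33,6],[34,0],[46,17],[47,7],[49,0]]
[[2,6],[11,10],[18,17],[21,18],[24,10],[27,7],[31,0],[33,6],[34,0],[46,17],[47,7],[49,0]]
[[2,6],[11,14],[18,17],[21,18],[24,10],[27,7],[31,0],[33,6],[34,0],[46,17],[47,7],[49,0]]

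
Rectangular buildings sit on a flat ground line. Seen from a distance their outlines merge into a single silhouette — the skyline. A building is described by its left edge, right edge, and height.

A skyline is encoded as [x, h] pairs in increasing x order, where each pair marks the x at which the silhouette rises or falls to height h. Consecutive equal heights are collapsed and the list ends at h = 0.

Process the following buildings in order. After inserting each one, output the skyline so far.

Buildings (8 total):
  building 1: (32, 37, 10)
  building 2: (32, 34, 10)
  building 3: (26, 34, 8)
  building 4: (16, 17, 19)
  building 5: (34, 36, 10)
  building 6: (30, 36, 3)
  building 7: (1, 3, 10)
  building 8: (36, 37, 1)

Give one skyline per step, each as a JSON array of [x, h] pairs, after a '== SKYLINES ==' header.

== SKYLINES ==
[[32,10],[37,0]]
[[32,10],[37,0]]
[[26,8],[32,10],[37,0]]
[[16,19],[17,0],[26,8],[32,10],[37,0]]
[[16,19],[17,0],[26,8],[32,10],[37,0]]
[[16,19],[17,0],[26,8],[32,10],[37,0]]
[[1,10],[3,0],[16,19],[17,0],[26,8],[32,10],[37,0]]
[[1,10],[3,0],[16,19],[17,0],[26,8],[32,10],[37,0]]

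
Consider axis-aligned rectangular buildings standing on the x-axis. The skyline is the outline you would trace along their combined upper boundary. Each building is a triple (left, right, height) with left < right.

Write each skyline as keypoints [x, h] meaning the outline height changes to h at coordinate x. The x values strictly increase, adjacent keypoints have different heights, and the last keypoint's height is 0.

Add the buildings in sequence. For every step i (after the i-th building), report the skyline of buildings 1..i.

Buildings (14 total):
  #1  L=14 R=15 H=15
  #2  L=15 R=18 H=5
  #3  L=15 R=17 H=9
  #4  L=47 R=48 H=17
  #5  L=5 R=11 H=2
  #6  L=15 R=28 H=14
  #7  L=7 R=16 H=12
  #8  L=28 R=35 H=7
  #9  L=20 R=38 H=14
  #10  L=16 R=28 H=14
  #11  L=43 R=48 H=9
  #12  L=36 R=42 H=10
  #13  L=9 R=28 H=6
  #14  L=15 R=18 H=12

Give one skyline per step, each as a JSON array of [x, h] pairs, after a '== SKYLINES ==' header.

== SKYLINES ==
[[14,15],[15,0]]
[[14,15],[15,5],[18,0]]
[[14,15],[15,9],[17,5],[18,0]]
[[14,15],[15,9],[17,5],[18,0],[47,17],[48,0]]
[[5,2],[11,0],[14,15],[15,9],[17,5],[18,0],[47,17],[48,0]]
[[5,2],[11,0],[14,15],[15,14],[28,0],[47,17],[48,0]]
[[5,2],[7,12],[14,15],[15,14],[28,0],[47,17],[48,0]]
[[5,2],[7,12],[14,15],[15,14],[28,7],[35,0],[47,17],[48,0]]
[[5,2],[7,12],[14,15],[15,14],[38,0],[47,17],[48,0]]
[[5,2],[7,12],[14,15],[15,14],[38,0],[47,17],[48,0]]
[[5,2],[7,12],[14,15],[15,14],[38,0],[43,9],[47,17],[48,0]]
[[5,2],[7,12],[14,15],[15,14],[38,10],[42,0],[43,9],[47,17],[48,0]]
[[5,2],[7,12],[14,15],[15,14],[38,10],[42,0],[43,9],[47,17],[48,0]]
[[5,2],[7,12],[14,15],[15,14],[38,10],[42,0],[43,9],[47,17],[48,0]]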